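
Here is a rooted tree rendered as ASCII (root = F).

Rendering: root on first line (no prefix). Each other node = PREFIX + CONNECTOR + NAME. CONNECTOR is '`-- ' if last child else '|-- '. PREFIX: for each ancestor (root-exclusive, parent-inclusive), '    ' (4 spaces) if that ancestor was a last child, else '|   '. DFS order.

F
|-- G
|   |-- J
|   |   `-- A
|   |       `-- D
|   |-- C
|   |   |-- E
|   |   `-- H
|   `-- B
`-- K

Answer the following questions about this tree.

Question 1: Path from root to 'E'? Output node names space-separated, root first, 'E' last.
Answer: F G C E

Derivation:
Walk down from root: F -> G -> C -> E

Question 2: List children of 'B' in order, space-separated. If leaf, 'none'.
Node B's children (from adjacency): (leaf)

Answer: none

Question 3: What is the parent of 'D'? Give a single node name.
Answer: A

Derivation:
Scan adjacency: D appears as child of A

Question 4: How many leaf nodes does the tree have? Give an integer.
Answer: 5

Derivation:
Leaves (nodes with no children): B, D, E, H, K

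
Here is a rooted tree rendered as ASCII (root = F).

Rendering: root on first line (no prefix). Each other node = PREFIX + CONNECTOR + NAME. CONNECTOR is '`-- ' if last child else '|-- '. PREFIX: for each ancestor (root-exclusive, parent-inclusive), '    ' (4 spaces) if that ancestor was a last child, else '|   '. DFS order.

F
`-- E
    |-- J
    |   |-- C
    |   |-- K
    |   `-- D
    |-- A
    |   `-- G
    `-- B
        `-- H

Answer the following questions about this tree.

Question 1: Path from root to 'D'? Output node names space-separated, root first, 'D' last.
Answer: F E J D

Derivation:
Walk down from root: F -> E -> J -> D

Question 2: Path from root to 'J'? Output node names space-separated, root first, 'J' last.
Walk down from root: F -> E -> J

Answer: F E J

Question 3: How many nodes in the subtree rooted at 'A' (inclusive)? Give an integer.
Answer: 2

Derivation:
Subtree rooted at A contains: A, G
Count = 2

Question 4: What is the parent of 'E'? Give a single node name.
Scan adjacency: E appears as child of F

Answer: F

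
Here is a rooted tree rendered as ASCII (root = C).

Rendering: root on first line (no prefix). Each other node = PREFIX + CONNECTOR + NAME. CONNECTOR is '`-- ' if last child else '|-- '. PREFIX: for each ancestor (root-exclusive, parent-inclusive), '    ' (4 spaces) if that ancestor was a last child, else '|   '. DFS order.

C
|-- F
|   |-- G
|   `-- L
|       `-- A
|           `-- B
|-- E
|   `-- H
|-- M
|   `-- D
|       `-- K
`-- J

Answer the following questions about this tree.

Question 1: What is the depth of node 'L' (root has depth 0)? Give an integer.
Answer: 2

Derivation:
Path from root to L: C -> F -> L
Depth = number of edges = 2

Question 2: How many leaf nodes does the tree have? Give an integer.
Leaves (nodes with no children): B, G, H, J, K

Answer: 5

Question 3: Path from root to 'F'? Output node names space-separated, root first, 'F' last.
Walk down from root: C -> F

Answer: C F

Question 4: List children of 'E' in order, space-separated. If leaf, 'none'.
Answer: H

Derivation:
Node E's children (from adjacency): H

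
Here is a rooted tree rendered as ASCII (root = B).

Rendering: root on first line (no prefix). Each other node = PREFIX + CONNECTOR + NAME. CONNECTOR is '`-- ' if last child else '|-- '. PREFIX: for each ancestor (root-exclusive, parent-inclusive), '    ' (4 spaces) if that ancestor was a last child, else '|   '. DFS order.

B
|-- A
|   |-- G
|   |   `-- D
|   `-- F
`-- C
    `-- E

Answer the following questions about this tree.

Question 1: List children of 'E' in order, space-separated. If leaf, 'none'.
Node E's children (from adjacency): (leaf)

Answer: none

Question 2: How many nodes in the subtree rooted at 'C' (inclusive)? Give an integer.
Answer: 2

Derivation:
Subtree rooted at C contains: C, E
Count = 2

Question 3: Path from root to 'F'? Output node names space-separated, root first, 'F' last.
Walk down from root: B -> A -> F

Answer: B A F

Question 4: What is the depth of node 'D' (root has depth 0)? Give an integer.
Path from root to D: B -> A -> G -> D
Depth = number of edges = 3

Answer: 3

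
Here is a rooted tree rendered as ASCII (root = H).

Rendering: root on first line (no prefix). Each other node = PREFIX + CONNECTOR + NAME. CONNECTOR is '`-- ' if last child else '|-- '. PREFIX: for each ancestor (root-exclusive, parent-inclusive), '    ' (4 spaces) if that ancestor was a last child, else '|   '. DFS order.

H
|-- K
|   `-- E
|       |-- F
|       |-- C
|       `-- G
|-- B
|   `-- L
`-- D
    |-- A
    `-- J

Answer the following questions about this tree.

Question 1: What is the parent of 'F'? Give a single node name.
Answer: E

Derivation:
Scan adjacency: F appears as child of E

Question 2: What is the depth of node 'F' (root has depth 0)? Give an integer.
Path from root to F: H -> K -> E -> F
Depth = number of edges = 3

Answer: 3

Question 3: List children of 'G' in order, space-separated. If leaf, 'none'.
Node G's children (from adjacency): (leaf)

Answer: none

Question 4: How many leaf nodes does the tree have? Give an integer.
Answer: 6

Derivation:
Leaves (nodes with no children): A, C, F, G, J, L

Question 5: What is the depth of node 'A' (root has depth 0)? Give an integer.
Answer: 2

Derivation:
Path from root to A: H -> D -> A
Depth = number of edges = 2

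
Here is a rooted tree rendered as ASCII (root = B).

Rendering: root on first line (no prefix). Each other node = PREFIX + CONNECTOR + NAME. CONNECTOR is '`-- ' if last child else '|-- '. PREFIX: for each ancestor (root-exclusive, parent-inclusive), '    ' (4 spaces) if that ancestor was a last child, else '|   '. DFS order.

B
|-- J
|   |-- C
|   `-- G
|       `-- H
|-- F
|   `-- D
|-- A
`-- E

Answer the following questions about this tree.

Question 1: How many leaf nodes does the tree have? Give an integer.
Answer: 5

Derivation:
Leaves (nodes with no children): A, C, D, E, H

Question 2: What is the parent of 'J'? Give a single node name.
Answer: B

Derivation:
Scan adjacency: J appears as child of B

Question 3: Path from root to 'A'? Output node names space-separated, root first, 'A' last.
Walk down from root: B -> A

Answer: B A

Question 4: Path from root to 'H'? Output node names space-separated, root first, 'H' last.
Walk down from root: B -> J -> G -> H

Answer: B J G H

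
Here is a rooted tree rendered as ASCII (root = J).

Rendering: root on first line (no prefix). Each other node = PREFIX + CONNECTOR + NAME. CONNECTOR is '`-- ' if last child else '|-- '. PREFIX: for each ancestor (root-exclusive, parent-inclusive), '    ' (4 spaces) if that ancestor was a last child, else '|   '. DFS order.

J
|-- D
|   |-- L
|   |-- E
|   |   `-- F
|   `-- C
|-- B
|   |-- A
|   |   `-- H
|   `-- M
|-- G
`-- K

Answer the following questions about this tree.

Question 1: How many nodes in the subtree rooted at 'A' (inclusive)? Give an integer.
Answer: 2

Derivation:
Subtree rooted at A contains: A, H
Count = 2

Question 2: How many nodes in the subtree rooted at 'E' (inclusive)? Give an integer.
Subtree rooted at E contains: E, F
Count = 2

Answer: 2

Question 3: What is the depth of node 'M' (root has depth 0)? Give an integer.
Path from root to M: J -> B -> M
Depth = number of edges = 2

Answer: 2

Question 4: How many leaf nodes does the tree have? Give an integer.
Leaves (nodes with no children): C, F, G, H, K, L, M

Answer: 7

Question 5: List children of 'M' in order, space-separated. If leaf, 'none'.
Node M's children (from adjacency): (leaf)

Answer: none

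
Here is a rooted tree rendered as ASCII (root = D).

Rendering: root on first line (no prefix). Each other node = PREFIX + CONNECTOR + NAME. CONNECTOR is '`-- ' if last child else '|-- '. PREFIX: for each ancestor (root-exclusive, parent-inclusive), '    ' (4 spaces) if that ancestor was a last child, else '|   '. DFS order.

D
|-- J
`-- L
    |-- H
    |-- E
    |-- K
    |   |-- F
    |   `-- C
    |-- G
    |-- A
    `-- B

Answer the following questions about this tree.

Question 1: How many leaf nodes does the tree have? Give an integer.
Leaves (nodes with no children): A, B, C, E, F, G, H, J

Answer: 8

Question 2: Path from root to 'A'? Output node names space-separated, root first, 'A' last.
Answer: D L A

Derivation:
Walk down from root: D -> L -> A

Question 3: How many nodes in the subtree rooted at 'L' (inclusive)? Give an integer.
Subtree rooted at L contains: A, B, C, E, F, G, H, K, L
Count = 9

Answer: 9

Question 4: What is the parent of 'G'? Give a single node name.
Scan adjacency: G appears as child of L

Answer: L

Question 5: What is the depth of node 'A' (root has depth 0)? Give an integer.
Path from root to A: D -> L -> A
Depth = number of edges = 2

Answer: 2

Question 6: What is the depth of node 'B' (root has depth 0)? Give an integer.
Answer: 2

Derivation:
Path from root to B: D -> L -> B
Depth = number of edges = 2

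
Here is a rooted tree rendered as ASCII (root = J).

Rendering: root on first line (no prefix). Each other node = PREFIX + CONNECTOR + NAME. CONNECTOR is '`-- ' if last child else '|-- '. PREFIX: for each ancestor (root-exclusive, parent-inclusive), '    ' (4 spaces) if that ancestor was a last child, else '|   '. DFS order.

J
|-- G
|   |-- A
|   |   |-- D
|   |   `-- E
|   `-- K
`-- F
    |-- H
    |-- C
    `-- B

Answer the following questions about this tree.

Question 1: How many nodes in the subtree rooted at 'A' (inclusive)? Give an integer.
Subtree rooted at A contains: A, D, E
Count = 3

Answer: 3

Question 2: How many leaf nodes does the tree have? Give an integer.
Answer: 6

Derivation:
Leaves (nodes with no children): B, C, D, E, H, K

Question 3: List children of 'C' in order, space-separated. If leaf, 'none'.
Answer: none

Derivation:
Node C's children (from adjacency): (leaf)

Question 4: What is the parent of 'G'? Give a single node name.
Scan adjacency: G appears as child of J

Answer: J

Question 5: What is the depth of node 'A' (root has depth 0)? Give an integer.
Path from root to A: J -> G -> A
Depth = number of edges = 2

Answer: 2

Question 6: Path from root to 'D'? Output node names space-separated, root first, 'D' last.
Answer: J G A D

Derivation:
Walk down from root: J -> G -> A -> D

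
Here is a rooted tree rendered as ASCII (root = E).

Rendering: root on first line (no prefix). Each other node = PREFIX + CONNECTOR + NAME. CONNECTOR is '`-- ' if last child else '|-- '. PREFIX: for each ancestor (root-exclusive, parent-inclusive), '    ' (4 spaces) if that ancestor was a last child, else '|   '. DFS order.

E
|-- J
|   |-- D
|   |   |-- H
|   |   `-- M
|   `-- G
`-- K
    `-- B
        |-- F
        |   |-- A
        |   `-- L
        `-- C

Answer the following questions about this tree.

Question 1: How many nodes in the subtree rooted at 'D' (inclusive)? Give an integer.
Subtree rooted at D contains: D, H, M
Count = 3

Answer: 3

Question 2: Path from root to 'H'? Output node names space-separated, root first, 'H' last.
Walk down from root: E -> J -> D -> H

Answer: E J D H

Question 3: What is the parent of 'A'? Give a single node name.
Scan adjacency: A appears as child of F

Answer: F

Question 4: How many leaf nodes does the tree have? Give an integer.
Answer: 6

Derivation:
Leaves (nodes with no children): A, C, G, H, L, M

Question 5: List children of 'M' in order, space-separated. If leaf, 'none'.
Node M's children (from adjacency): (leaf)

Answer: none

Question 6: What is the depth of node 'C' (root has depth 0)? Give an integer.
Answer: 3

Derivation:
Path from root to C: E -> K -> B -> C
Depth = number of edges = 3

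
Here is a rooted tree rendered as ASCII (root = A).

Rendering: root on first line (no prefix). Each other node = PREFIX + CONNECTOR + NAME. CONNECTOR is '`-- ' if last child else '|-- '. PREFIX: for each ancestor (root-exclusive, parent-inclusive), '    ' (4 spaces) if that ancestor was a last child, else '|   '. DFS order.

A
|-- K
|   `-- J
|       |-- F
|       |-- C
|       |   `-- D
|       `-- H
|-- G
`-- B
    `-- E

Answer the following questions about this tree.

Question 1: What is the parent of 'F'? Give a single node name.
Answer: J

Derivation:
Scan adjacency: F appears as child of J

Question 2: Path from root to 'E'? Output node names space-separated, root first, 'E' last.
Walk down from root: A -> B -> E

Answer: A B E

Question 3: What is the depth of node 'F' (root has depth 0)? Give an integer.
Answer: 3

Derivation:
Path from root to F: A -> K -> J -> F
Depth = number of edges = 3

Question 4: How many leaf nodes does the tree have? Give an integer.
Answer: 5

Derivation:
Leaves (nodes with no children): D, E, F, G, H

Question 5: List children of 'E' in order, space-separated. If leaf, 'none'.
Node E's children (from adjacency): (leaf)

Answer: none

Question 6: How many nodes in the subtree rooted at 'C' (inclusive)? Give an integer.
Answer: 2

Derivation:
Subtree rooted at C contains: C, D
Count = 2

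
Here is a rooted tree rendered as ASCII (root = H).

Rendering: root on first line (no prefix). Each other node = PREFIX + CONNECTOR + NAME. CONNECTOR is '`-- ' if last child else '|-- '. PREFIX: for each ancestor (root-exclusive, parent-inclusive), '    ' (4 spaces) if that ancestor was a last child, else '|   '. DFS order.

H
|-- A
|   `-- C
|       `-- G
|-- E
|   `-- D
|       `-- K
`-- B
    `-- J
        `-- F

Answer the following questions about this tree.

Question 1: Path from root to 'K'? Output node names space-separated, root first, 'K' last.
Walk down from root: H -> E -> D -> K

Answer: H E D K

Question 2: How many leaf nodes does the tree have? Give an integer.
Answer: 3

Derivation:
Leaves (nodes with no children): F, G, K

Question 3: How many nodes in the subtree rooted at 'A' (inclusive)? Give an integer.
Answer: 3

Derivation:
Subtree rooted at A contains: A, C, G
Count = 3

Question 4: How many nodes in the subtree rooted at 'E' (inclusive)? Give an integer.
Answer: 3

Derivation:
Subtree rooted at E contains: D, E, K
Count = 3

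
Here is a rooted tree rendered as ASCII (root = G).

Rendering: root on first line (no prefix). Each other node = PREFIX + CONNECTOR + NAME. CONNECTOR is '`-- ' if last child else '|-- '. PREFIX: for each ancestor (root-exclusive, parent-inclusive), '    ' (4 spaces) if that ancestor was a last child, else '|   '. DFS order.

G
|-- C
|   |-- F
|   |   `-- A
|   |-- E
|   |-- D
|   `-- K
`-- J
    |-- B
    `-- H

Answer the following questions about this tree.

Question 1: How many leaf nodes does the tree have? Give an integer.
Leaves (nodes with no children): A, B, D, E, H, K

Answer: 6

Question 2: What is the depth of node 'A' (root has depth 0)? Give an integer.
Answer: 3

Derivation:
Path from root to A: G -> C -> F -> A
Depth = number of edges = 3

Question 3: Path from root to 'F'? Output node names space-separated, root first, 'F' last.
Walk down from root: G -> C -> F

Answer: G C F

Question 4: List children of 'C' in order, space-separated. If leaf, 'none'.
Answer: F E D K

Derivation:
Node C's children (from adjacency): F, E, D, K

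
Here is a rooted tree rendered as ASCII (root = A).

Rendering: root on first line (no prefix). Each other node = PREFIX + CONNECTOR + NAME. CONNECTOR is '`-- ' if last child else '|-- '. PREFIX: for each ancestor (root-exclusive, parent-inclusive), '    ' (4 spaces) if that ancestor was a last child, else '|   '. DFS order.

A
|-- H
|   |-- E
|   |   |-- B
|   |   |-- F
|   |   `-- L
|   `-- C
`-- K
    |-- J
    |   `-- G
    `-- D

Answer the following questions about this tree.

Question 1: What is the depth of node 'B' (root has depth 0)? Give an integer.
Path from root to B: A -> H -> E -> B
Depth = number of edges = 3

Answer: 3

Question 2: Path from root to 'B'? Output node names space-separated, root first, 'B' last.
Walk down from root: A -> H -> E -> B

Answer: A H E B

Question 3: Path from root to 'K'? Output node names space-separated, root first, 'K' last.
Walk down from root: A -> K

Answer: A K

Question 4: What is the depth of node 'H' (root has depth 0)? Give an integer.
Path from root to H: A -> H
Depth = number of edges = 1

Answer: 1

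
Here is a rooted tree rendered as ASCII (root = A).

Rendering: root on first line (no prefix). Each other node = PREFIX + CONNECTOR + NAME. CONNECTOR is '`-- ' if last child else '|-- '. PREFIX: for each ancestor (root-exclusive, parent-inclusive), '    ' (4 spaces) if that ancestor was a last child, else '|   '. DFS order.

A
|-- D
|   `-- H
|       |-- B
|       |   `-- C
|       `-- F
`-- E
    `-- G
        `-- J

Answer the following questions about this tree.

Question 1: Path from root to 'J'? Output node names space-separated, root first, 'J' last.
Answer: A E G J

Derivation:
Walk down from root: A -> E -> G -> J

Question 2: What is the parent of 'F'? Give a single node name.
Scan adjacency: F appears as child of H

Answer: H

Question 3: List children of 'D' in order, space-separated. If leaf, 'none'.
Answer: H

Derivation:
Node D's children (from adjacency): H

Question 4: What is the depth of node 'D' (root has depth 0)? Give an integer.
Answer: 1

Derivation:
Path from root to D: A -> D
Depth = number of edges = 1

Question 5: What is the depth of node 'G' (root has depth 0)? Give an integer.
Answer: 2

Derivation:
Path from root to G: A -> E -> G
Depth = number of edges = 2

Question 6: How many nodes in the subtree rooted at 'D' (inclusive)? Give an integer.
Answer: 5

Derivation:
Subtree rooted at D contains: B, C, D, F, H
Count = 5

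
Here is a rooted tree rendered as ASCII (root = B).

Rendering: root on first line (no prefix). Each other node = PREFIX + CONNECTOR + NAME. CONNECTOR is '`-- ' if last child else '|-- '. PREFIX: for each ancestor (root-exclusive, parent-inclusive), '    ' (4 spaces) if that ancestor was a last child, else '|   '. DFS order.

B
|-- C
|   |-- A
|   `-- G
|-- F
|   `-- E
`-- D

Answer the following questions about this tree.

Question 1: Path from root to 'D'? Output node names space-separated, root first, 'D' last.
Walk down from root: B -> D

Answer: B D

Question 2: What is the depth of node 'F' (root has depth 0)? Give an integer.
Answer: 1

Derivation:
Path from root to F: B -> F
Depth = number of edges = 1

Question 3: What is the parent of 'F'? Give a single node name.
Answer: B

Derivation:
Scan adjacency: F appears as child of B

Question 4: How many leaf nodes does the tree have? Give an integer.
Answer: 4

Derivation:
Leaves (nodes with no children): A, D, E, G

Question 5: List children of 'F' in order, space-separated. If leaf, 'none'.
Answer: E

Derivation:
Node F's children (from adjacency): E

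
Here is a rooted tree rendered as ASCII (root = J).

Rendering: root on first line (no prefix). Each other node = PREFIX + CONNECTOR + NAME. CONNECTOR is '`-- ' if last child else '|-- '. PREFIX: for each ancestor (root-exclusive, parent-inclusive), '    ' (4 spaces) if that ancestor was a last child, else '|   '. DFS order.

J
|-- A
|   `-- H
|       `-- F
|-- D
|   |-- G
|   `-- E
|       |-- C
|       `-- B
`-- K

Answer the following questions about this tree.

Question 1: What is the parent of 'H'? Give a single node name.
Scan adjacency: H appears as child of A

Answer: A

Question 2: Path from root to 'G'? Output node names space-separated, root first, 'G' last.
Answer: J D G

Derivation:
Walk down from root: J -> D -> G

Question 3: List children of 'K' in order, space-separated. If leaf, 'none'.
Node K's children (from adjacency): (leaf)

Answer: none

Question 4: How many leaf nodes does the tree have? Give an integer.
Leaves (nodes with no children): B, C, F, G, K

Answer: 5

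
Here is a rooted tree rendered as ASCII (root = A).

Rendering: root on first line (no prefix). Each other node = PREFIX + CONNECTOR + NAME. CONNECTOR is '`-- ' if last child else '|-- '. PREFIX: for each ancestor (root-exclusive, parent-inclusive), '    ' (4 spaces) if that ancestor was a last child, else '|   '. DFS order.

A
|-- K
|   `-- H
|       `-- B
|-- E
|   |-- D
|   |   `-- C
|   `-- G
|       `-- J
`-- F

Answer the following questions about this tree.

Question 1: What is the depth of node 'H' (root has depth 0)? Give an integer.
Path from root to H: A -> K -> H
Depth = number of edges = 2

Answer: 2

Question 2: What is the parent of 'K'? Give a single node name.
Answer: A

Derivation:
Scan adjacency: K appears as child of A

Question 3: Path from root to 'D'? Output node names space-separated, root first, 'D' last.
Answer: A E D

Derivation:
Walk down from root: A -> E -> D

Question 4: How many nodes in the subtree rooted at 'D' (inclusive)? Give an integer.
Answer: 2

Derivation:
Subtree rooted at D contains: C, D
Count = 2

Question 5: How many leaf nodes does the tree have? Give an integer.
Answer: 4

Derivation:
Leaves (nodes with no children): B, C, F, J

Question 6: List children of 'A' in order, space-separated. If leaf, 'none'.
Answer: K E F

Derivation:
Node A's children (from adjacency): K, E, F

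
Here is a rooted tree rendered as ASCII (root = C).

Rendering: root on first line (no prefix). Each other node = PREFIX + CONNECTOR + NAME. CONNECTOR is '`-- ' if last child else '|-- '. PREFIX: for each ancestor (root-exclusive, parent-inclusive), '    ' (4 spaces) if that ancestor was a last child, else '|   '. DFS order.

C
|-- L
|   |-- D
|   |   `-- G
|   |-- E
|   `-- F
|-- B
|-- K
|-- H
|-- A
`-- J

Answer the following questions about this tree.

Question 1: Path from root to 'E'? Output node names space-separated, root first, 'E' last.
Walk down from root: C -> L -> E

Answer: C L E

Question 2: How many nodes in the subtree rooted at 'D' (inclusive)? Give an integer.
Answer: 2

Derivation:
Subtree rooted at D contains: D, G
Count = 2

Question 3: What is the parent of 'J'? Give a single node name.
Scan adjacency: J appears as child of C

Answer: C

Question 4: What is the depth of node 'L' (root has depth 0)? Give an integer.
Path from root to L: C -> L
Depth = number of edges = 1

Answer: 1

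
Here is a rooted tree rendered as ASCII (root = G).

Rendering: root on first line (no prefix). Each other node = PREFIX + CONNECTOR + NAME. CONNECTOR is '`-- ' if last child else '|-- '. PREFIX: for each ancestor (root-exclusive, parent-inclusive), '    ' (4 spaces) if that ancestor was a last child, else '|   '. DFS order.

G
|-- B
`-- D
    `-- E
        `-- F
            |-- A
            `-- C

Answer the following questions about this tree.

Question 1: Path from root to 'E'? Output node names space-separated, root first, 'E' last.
Answer: G D E

Derivation:
Walk down from root: G -> D -> E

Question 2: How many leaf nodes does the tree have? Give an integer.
Leaves (nodes with no children): A, B, C

Answer: 3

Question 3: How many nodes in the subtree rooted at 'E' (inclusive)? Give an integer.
Subtree rooted at E contains: A, C, E, F
Count = 4

Answer: 4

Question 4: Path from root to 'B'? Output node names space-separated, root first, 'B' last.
Answer: G B

Derivation:
Walk down from root: G -> B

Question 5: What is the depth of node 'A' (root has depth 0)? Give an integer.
Path from root to A: G -> D -> E -> F -> A
Depth = number of edges = 4

Answer: 4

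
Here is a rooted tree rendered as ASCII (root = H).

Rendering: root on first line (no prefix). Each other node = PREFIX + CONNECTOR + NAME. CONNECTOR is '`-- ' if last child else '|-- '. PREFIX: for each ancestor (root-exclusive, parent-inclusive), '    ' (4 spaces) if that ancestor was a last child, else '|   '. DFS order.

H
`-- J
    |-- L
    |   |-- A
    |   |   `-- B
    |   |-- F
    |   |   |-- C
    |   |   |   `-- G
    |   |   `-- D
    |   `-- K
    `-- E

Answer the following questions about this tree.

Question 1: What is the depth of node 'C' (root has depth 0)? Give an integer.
Path from root to C: H -> J -> L -> F -> C
Depth = number of edges = 4

Answer: 4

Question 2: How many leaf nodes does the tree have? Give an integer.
Answer: 5

Derivation:
Leaves (nodes with no children): B, D, E, G, K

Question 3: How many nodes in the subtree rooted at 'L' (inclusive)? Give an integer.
Answer: 8

Derivation:
Subtree rooted at L contains: A, B, C, D, F, G, K, L
Count = 8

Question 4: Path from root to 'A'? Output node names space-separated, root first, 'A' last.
Walk down from root: H -> J -> L -> A

Answer: H J L A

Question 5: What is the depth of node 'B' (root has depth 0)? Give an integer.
Path from root to B: H -> J -> L -> A -> B
Depth = number of edges = 4

Answer: 4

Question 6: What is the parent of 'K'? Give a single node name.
Scan adjacency: K appears as child of L

Answer: L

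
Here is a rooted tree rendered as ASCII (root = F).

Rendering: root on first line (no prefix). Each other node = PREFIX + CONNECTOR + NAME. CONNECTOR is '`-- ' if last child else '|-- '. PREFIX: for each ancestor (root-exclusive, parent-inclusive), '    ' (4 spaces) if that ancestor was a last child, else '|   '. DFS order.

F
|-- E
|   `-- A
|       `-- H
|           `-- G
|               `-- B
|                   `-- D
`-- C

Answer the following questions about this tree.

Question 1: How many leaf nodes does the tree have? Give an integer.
Leaves (nodes with no children): C, D

Answer: 2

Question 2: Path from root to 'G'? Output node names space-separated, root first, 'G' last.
Walk down from root: F -> E -> A -> H -> G

Answer: F E A H G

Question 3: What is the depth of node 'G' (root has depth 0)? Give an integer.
Path from root to G: F -> E -> A -> H -> G
Depth = number of edges = 4

Answer: 4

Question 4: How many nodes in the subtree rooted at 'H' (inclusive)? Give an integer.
Answer: 4

Derivation:
Subtree rooted at H contains: B, D, G, H
Count = 4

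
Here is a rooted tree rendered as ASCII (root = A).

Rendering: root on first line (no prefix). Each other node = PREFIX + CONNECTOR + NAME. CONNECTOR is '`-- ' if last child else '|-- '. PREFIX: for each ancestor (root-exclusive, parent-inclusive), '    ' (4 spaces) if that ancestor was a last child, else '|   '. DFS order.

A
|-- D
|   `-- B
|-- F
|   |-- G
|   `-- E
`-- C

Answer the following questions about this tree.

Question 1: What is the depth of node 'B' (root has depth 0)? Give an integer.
Path from root to B: A -> D -> B
Depth = number of edges = 2

Answer: 2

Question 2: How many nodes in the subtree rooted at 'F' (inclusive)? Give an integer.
Subtree rooted at F contains: E, F, G
Count = 3

Answer: 3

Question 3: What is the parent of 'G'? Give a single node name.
Answer: F

Derivation:
Scan adjacency: G appears as child of F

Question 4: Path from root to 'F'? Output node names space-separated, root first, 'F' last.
Answer: A F

Derivation:
Walk down from root: A -> F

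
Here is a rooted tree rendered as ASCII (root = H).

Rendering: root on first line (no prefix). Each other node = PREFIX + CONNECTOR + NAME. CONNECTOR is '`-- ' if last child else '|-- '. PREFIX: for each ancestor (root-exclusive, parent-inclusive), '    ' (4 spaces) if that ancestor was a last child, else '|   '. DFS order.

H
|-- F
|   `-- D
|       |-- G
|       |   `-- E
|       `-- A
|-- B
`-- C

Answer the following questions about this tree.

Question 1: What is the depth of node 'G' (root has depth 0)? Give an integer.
Path from root to G: H -> F -> D -> G
Depth = number of edges = 3

Answer: 3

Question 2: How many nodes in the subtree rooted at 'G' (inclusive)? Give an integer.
Answer: 2

Derivation:
Subtree rooted at G contains: E, G
Count = 2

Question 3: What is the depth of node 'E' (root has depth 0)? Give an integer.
Answer: 4

Derivation:
Path from root to E: H -> F -> D -> G -> E
Depth = number of edges = 4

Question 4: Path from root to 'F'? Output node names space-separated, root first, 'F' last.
Answer: H F

Derivation:
Walk down from root: H -> F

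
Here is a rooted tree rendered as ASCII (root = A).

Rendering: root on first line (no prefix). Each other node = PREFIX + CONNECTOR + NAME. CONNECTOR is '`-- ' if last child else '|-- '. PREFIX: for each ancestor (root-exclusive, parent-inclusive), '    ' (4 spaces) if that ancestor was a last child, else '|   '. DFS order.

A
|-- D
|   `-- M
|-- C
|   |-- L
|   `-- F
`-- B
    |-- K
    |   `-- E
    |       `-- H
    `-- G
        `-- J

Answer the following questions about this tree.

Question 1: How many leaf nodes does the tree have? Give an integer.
Leaves (nodes with no children): F, H, J, L, M

Answer: 5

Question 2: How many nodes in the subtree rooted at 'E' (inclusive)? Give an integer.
Subtree rooted at E contains: E, H
Count = 2

Answer: 2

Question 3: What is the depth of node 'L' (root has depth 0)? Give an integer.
Path from root to L: A -> C -> L
Depth = number of edges = 2

Answer: 2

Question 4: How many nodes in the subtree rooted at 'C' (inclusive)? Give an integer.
Subtree rooted at C contains: C, F, L
Count = 3

Answer: 3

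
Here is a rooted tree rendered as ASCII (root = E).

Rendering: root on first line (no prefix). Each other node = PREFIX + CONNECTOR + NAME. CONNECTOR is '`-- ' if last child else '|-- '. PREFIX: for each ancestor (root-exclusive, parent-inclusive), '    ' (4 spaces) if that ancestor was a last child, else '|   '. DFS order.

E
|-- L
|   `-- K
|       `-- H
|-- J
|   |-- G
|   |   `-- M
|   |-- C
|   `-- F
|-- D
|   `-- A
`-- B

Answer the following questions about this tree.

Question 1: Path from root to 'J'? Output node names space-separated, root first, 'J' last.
Answer: E J

Derivation:
Walk down from root: E -> J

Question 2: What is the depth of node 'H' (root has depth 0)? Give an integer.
Answer: 3

Derivation:
Path from root to H: E -> L -> K -> H
Depth = number of edges = 3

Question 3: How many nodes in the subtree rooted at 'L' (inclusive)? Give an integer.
Subtree rooted at L contains: H, K, L
Count = 3

Answer: 3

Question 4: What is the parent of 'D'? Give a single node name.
Answer: E

Derivation:
Scan adjacency: D appears as child of E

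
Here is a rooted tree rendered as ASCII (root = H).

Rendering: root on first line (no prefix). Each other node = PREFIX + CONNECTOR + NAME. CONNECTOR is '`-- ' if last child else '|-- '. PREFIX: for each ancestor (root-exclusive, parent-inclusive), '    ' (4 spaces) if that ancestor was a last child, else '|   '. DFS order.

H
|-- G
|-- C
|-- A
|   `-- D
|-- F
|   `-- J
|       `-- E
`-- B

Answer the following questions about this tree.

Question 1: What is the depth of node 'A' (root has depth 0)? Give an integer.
Answer: 1

Derivation:
Path from root to A: H -> A
Depth = number of edges = 1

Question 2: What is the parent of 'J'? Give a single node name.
Scan adjacency: J appears as child of F

Answer: F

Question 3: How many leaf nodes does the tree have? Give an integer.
Leaves (nodes with no children): B, C, D, E, G

Answer: 5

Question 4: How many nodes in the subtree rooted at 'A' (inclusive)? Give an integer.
Subtree rooted at A contains: A, D
Count = 2

Answer: 2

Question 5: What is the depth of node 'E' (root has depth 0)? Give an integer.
Answer: 3

Derivation:
Path from root to E: H -> F -> J -> E
Depth = number of edges = 3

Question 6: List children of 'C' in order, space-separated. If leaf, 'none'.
Answer: none

Derivation:
Node C's children (from adjacency): (leaf)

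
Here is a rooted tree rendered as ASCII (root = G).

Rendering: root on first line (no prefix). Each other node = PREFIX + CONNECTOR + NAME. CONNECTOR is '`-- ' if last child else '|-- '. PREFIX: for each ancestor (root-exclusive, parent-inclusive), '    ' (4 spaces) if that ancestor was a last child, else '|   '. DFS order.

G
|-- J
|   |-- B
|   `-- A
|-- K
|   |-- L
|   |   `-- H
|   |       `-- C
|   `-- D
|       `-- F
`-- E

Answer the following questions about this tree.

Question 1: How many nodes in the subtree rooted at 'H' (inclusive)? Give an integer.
Answer: 2

Derivation:
Subtree rooted at H contains: C, H
Count = 2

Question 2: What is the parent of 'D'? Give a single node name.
Answer: K

Derivation:
Scan adjacency: D appears as child of K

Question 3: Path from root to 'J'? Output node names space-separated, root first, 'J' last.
Walk down from root: G -> J

Answer: G J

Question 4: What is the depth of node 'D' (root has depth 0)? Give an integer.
Path from root to D: G -> K -> D
Depth = number of edges = 2

Answer: 2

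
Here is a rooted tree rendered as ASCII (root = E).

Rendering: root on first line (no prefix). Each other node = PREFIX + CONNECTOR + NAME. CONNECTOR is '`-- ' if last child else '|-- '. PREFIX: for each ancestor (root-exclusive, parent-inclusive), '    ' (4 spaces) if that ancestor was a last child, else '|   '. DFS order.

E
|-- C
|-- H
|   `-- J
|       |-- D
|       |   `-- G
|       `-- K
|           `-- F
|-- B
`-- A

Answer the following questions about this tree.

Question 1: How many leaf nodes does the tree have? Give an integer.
Leaves (nodes with no children): A, B, C, F, G

Answer: 5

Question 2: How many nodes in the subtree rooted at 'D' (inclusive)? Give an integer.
Subtree rooted at D contains: D, G
Count = 2

Answer: 2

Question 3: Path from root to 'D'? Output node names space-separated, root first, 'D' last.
Walk down from root: E -> H -> J -> D

Answer: E H J D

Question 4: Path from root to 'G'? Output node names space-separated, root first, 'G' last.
Walk down from root: E -> H -> J -> D -> G

Answer: E H J D G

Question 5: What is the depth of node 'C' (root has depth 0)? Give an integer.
Answer: 1

Derivation:
Path from root to C: E -> C
Depth = number of edges = 1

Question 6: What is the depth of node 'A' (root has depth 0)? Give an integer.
Answer: 1

Derivation:
Path from root to A: E -> A
Depth = number of edges = 1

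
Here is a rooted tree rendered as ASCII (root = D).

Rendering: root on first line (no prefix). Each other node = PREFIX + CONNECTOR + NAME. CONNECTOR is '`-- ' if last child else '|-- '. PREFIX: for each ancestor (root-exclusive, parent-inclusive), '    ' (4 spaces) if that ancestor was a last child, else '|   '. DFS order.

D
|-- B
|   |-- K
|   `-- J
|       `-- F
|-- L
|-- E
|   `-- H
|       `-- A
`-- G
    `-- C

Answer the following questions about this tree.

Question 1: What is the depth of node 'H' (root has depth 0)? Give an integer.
Path from root to H: D -> E -> H
Depth = number of edges = 2

Answer: 2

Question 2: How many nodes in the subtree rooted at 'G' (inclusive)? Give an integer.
Answer: 2

Derivation:
Subtree rooted at G contains: C, G
Count = 2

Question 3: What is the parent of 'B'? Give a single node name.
Scan adjacency: B appears as child of D

Answer: D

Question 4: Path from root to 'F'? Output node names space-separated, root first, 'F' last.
Answer: D B J F

Derivation:
Walk down from root: D -> B -> J -> F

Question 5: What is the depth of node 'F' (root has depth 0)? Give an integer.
Path from root to F: D -> B -> J -> F
Depth = number of edges = 3

Answer: 3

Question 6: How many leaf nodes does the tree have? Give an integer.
Leaves (nodes with no children): A, C, F, K, L

Answer: 5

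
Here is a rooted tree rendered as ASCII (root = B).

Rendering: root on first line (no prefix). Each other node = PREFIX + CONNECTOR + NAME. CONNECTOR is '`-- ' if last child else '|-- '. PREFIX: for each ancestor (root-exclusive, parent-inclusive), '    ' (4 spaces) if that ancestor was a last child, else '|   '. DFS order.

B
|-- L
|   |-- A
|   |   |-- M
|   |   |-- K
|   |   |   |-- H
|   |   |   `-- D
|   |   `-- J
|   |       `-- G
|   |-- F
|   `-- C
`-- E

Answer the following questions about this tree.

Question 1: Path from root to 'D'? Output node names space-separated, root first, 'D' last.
Walk down from root: B -> L -> A -> K -> D

Answer: B L A K D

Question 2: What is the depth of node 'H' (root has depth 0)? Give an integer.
Answer: 4

Derivation:
Path from root to H: B -> L -> A -> K -> H
Depth = number of edges = 4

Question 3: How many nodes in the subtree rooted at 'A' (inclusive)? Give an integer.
Subtree rooted at A contains: A, D, G, H, J, K, M
Count = 7

Answer: 7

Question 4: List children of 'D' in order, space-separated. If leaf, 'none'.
Answer: none

Derivation:
Node D's children (from adjacency): (leaf)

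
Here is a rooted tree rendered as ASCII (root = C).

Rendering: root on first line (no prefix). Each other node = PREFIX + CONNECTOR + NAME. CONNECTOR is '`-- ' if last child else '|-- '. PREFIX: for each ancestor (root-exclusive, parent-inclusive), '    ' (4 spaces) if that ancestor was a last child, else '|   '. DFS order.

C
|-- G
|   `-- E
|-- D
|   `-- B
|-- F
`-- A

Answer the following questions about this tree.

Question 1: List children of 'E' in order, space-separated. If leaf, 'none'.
Node E's children (from adjacency): (leaf)

Answer: none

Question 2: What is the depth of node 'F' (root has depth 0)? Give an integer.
Path from root to F: C -> F
Depth = number of edges = 1

Answer: 1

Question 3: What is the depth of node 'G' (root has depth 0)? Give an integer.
Path from root to G: C -> G
Depth = number of edges = 1

Answer: 1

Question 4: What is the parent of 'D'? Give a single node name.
Scan adjacency: D appears as child of C

Answer: C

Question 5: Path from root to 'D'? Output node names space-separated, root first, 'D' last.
Walk down from root: C -> D

Answer: C D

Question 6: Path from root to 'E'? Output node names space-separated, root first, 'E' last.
Walk down from root: C -> G -> E

Answer: C G E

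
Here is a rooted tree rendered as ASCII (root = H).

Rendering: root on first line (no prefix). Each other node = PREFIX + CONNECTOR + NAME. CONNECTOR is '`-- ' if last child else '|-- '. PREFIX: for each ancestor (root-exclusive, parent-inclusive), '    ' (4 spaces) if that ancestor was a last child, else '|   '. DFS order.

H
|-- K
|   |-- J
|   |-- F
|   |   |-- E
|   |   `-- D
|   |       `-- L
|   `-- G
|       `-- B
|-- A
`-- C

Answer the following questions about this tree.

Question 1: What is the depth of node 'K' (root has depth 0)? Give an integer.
Path from root to K: H -> K
Depth = number of edges = 1

Answer: 1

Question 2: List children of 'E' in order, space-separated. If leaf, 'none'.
Node E's children (from adjacency): (leaf)

Answer: none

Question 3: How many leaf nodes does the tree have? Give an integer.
Leaves (nodes with no children): A, B, C, E, J, L

Answer: 6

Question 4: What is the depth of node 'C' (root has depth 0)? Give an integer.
Path from root to C: H -> C
Depth = number of edges = 1

Answer: 1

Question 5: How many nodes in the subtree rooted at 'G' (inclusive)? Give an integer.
Answer: 2

Derivation:
Subtree rooted at G contains: B, G
Count = 2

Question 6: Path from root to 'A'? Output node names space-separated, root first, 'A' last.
Answer: H A

Derivation:
Walk down from root: H -> A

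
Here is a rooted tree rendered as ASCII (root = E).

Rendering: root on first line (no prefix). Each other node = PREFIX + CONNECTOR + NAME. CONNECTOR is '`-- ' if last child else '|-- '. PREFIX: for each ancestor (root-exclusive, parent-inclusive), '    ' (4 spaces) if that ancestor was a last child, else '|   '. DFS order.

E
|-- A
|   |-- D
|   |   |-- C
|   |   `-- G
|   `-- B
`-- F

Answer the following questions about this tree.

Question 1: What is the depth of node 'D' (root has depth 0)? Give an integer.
Path from root to D: E -> A -> D
Depth = number of edges = 2

Answer: 2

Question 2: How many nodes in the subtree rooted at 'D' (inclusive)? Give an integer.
Answer: 3

Derivation:
Subtree rooted at D contains: C, D, G
Count = 3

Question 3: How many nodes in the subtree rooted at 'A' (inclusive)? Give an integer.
Subtree rooted at A contains: A, B, C, D, G
Count = 5

Answer: 5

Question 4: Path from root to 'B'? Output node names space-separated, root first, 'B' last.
Answer: E A B

Derivation:
Walk down from root: E -> A -> B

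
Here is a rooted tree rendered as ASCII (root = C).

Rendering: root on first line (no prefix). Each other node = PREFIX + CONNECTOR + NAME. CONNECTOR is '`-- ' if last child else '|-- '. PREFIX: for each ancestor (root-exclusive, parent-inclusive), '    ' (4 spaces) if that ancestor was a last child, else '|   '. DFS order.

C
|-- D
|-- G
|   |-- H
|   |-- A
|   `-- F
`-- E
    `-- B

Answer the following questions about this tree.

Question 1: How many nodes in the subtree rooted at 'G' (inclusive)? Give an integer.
Answer: 4

Derivation:
Subtree rooted at G contains: A, F, G, H
Count = 4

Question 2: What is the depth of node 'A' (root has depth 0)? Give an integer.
Answer: 2

Derivation:
Path from root to A: C -> G -> A
Depth = number of edges = 2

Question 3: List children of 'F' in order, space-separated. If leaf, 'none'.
Answer: none

Derivation:
Node F's children (from adjacency): (leaf)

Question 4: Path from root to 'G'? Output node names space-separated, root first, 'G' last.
Walk down from root: C -> G

Answer: C G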